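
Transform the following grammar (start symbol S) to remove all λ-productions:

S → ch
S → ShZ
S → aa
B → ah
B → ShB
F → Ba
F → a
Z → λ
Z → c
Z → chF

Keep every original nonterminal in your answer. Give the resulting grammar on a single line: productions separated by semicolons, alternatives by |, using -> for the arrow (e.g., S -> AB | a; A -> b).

S -> Sh | aa | ch | ShZ; B -> ah | ShB; F -> a | Ba; Z -> c | chF

Nullable set: {Z}.
S -> ShZ: Z nullable, giving Sh | ShZ.
Drop Z -> λ.
Unchanged (no nullable symbols): S -> aa; S -> ch; B -> ShB; B -> ah; F -> Ba; F -> a; Z -> c; Z -> chF.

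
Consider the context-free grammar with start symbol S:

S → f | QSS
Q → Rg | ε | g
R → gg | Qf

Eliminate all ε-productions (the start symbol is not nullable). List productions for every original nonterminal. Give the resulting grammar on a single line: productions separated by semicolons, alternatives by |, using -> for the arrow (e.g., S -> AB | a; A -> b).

Nullable set: {Q}.
S -> QSS: Q nullable, giving QSS | SS.
Drop Q -> ε.
R -> Qf: Q nullable, giving Qf | f.
Unchanged (no nullable symbols): S -> f; Q -> Rg; Q -> g; R -> gg.

S -> f | SS | QSS; Q -> g | Rg; R -> f | Qf | gg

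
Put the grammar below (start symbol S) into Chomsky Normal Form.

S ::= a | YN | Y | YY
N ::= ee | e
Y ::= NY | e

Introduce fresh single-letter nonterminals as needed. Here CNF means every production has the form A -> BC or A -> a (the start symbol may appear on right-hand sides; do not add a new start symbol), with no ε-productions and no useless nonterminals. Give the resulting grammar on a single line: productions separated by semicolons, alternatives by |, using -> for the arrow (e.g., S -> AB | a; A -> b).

S -> a | e | NY | YN | YY; A -> e; N -> e | AA; Y -> e | NY

No ε-productions.
After unit-elimination: S -> a | e | NY | YN | YY; N -> e | ee; Y -> e | NY.
TERM: introduce A -> e and substitute in every rule of length ≥2.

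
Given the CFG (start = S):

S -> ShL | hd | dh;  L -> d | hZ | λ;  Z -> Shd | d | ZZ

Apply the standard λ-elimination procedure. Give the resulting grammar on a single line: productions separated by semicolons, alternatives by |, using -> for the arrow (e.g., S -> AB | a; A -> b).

Nullable set: {L}.
S -> ShL: L nullable, giving Sh | ShL.
Drop L -> λ.
Unchanged (no nullable symbols): S -> dh; S -> hd; L -> d; L -> hZ; Z -> Shd; Z -> ZZ; Z -> d.

S -> Sh | dh | hd | ShL; L -> d | hZ; Z -> d | ZZ | Shd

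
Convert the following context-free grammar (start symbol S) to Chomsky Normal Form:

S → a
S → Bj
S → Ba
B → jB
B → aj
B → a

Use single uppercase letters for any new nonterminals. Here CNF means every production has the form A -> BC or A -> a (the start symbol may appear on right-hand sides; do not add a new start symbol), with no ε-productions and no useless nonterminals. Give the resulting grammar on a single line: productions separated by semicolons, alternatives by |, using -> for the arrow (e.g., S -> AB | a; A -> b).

S -> a | BA | BC; A -> a; B -> a | AC | CB; C -> j

No ε-productions.
No unit productions to eliminate.
TERM: introduce A -> a, C -> j and substitute in every rule of length ≥2.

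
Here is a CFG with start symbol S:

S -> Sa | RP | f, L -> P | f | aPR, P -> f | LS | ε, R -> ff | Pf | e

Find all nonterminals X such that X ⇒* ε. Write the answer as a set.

Directly nullable (have an ε-rule): {P}.
L is nullable via L -> P (every symbol on the right is already known nullable).
Not nullable: R, S — each has a terminal in every rule's right-hand side or depends on a non-nullable symbol.

{L, P}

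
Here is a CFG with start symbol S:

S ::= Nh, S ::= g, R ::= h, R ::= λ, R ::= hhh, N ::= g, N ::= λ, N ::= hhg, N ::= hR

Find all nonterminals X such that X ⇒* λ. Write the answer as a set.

{N, R}

Directly nullable (have an ε-rule): {N, R}.
Not nullable: S — each has a terminal in every rule's right-hand side or depends on a non-nullable symbol.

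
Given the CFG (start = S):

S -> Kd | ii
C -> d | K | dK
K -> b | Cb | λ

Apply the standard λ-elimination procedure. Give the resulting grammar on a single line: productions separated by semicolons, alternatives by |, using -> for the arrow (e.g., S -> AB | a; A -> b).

Nullable set: {C, K}.
S -> Kd: K nullable, giving Kd | d.
C -> K: K nullable, giving K.
C -> dK: K nullable, giving d | dK.
Drop K -> λ.
K -> Cb: C nullable, giving Cb | b.
Unchanged (no nullable symbols): S -> ii; C -> d; K -> b.

S -> d | Kd | ii; C -> K | d | dK; K -> b | Cb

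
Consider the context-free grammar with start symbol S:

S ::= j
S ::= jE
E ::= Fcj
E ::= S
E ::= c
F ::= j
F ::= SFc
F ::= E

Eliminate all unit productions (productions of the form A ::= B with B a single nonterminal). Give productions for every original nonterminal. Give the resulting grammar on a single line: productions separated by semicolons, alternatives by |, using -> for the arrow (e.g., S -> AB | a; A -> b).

Unit productions: E->S, F->E.
Unit pairs (A ⇒* B via units): (E,S), (F,E), (F,S).
S: inherits non-unit rules of {S} → j | jE.
E: inherits non-unit rules of {E, S} → Fcj | c | j | jE.
F: inherits non-unit rules of {E, F, S} → Fcj | SFc | c | j | jE.

S -> j | jE; E -> c | j | jE | Fcj; F -> c | j | jE | Fcj | SFc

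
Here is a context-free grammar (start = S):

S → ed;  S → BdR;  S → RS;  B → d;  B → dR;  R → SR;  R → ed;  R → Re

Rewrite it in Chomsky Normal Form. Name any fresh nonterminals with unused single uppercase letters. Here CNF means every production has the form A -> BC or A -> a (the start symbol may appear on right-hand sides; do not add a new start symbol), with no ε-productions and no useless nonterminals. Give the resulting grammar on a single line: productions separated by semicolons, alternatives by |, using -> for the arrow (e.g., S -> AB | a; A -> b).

S -> BD | CA | RS; A -> d; B -> d | AR; C -> e; D -> AR; R -> CA | RC | SR

No ε-productions.
No unit productions to eliminate.
TERM: introduce A -> d, C -> e and substitute in every rule of length ≥2.
BIN: S -> BAR becomes S -> BD, D -> AR.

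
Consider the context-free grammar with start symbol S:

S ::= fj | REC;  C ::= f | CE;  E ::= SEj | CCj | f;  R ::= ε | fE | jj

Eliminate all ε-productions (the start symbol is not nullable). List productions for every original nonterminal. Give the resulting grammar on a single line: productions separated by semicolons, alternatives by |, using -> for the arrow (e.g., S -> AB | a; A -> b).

Nullable set: {R}.
S -> REC: R nullable, giving EC | REC.
Drop R -> ε.
Unchanged (no nullable symbols): S -> fj; C -> CE; C -> f; E -> CCj; E -> SEj; E -> f; R -> fE; R -> jj.

S -> EC | fj | REC; C -> f | CE; E -> f | CCj | SEj; R -> fE | jj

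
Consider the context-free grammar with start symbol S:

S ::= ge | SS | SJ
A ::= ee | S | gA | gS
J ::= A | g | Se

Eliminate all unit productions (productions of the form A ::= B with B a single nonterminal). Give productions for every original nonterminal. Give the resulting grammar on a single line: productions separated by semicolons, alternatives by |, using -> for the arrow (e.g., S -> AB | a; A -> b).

Unit productions: A->S, J->A.
Unit pairs (A ⇒* B via units): (A,S), (J,A), (J,S).
S: inherits non-unit rules of {S} → SJ | SS | ge.
A: inherits non-unit rules of {A, S} → SJ | SS | ee | gA | gS | ge.
J: inherits non-unit rules of {A, J, S} → SJ | SS | Se | ee | g | gA | gS | ge.

S -> SJ | SS | ge; A -> SJ | SS | ee | gA | gS | ge; J -> g | SJ | SS | Se | ee | gA | gS | ge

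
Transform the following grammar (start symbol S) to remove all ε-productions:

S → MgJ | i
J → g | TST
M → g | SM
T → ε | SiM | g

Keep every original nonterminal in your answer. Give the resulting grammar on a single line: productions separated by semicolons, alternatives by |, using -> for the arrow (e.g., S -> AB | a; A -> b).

S -> i | MgJ; J -> S | g | ST | TS | TST; M -> g | SM; T -> g | SiM

Nullable set: {T}.
J -> TST: T, T nullable, giving S | ST | TS | TST.
Drop T -> ε.
Unchanged (no nullable symbols): S -> MgJ; S -> i; J -> g; M -> SM; M -> g; T -> SiM; T -> g.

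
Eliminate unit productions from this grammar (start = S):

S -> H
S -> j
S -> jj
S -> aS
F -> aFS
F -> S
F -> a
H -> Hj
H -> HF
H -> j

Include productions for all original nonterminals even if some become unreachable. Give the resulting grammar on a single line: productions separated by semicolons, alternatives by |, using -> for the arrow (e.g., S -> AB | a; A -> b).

Unit productions: F->S, S->H.
Unit pairs (A ⇒* B via units): (F,H), (F,S), (S,H).
S: inherits non-unit rules of {H, S} → HF | Hj | aS | j | jj.
F: inherits non-unit rules of {F, H, S} → HF | Hj | a | aFS | aS | j | jj.
H: inherits non-unit rules of {H} → HF | Hj | j.

S -> j | HF | Hj | aS | jj; F -> a | j | HF | Hj | aS | jj | aFS; H -> j | HF | Hj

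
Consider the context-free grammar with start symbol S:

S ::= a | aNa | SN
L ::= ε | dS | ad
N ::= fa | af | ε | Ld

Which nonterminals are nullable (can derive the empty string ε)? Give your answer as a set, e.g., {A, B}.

{L, N}

Directly nullable (have an ε-rule): {L, N}.
Not nullable: S — each has a terminal in every rule's right-hand side or depends on a non-nullable symbol.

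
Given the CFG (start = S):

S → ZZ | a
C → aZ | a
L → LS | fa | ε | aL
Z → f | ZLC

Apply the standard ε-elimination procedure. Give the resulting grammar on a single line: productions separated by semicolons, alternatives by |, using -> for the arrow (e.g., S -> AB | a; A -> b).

Nullable set: {L}.
Drop L -> ε.
L -> LS: L nullable, giving LS | S.
L -> aL: L nullable, giving a | aL.
Z -> ZLC: L nullable, giving ZC | ZLC.
Unchanged (no nullable symbols): S -> ZZ; S -> a; C -> a; C -> aZ; L -> fa; Z -> f.

S -> a | ZZ; C -> a | aZ; L -> S | a | LS | aL | fa; Z -> f | ZC | ZLC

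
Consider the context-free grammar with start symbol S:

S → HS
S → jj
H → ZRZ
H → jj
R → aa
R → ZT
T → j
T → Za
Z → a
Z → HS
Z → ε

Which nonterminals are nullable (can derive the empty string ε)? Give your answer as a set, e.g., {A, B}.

Directly nullable (have an ε-rule): {Z}.
Not nullable: H, R, S, T — each has a terminal in every rule's right-hand side or depends on a non-nullable symbol.

{Z}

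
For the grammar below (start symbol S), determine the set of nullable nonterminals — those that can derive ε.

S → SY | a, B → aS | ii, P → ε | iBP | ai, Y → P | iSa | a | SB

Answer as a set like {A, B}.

Directly nullable (have an ε-rule): {P}.
Y is nullable via Y -> P (every symbol on the right is already known nullable).
Not nullable: B, S — each has a terminal in every rule's right-hand side or depends on a non-nullable symbol.

{P, Y}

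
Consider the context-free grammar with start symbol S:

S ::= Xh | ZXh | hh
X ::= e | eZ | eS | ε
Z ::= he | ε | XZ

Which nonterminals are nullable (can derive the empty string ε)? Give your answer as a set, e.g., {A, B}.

Directly nullable (have an ε-rule): {X, Z}.
Not nullable: S — each has a terminal in every rule's right-hand side or depends on a non-nullable symbol.

{X, Z}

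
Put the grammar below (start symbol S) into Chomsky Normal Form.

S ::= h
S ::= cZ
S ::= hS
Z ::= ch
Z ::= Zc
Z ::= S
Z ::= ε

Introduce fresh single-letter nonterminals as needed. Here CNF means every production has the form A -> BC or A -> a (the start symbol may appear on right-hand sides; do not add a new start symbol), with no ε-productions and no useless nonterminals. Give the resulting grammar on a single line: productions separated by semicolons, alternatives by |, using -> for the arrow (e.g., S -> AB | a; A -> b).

Nullable: {Z}; after ε-elimination: S -> c | h | cZ | hS; Z -> S | c | Zc | ch.
After unit-elimination: S -> c | h | cZ | hS; Z -> c | h | Zc | cZ | ch | hS.
TERM: introduce A -> c, B -> h and substitute in every rule of length ≥2.

S -> c | h | AZ | BS; A -> c; B -> h; Z -> c | h | AB | AZ | BS | ZA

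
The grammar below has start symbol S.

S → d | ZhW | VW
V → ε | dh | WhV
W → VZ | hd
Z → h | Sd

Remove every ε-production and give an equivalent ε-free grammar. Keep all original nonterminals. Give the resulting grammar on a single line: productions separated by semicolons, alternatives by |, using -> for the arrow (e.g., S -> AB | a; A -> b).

S -> W | d | VW | ZhW; V -> Wh | dh | WhV; W -> Z | VZ | hd; Z -> h | Sd

Nullable set: {V}.
S -> VW: V nullable, giving VW | W.
Drop V -> ε.
V -> WhV: V nullable, giving Wh | WhV.
W -> VZ: V nullable, giving VZ | Z.
Unchanged (no nullable symbols): S -> ZhW; S -> d; V -> dh; W -> hd; Z -> Sd; Z -> h.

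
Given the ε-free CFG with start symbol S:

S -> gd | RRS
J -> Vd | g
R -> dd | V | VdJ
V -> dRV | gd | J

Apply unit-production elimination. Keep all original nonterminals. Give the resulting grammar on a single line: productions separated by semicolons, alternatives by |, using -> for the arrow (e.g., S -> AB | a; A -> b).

Unit productions: R->V, V->J.
Unit pairs (A ⇒* B via units): (R,J), (R,V), (V,J).
S: inherits non-unit rules of {S} → RRS | gd.
J: inherits non-unit rules of {J} → Vd | g.
R: inherits non-unit rules of {J, R, V} → Vd | VdJ | dRV | dd | g | gd.
V: inherits non-unit rules of {J, V} → Vd | dRV | g | gd.

S -> gd | RRS; J -> g | Vd; R -> g | Vd | dd | gd | VdJ | dRV; V -> g | Vd | gd | dRV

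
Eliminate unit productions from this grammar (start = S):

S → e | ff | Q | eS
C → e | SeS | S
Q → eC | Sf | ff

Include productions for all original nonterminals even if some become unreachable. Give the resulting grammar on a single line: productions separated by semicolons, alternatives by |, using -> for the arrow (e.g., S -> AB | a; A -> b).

S -> e | Sf | eC | eS | ff; C -> e | Sf | eC | eS | ff | SeS; Q -> Sf | eC | ff

Unit productions: C->S, S->Q.
Unit pairs (A ⇒* B via units): (C,Q), (C,S), (S,Q).
S: inherits non-unit rules of {Q, S} → Sf | e | eC | eS | ff.
C: inherits non-unit rules of {C, Q, S} → SeS | Sf | e | eC | eS | ff.
Q: inherits non-unit rules of {Q} → Sf | eC | ff.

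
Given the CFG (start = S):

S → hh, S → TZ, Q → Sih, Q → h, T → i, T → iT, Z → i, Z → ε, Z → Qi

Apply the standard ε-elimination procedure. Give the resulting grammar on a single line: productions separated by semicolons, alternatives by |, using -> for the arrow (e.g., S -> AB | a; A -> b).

S -> T | TZ | hh; Q -> h | Sih; T -> i | iT; Z -> i | Qi

Nullable set: {Z}.
S -> TZ: Z nullable, giving T | TZ.
Drop Z -> ε.
Unchanged (no nullable symbols): S -> hh; Q -> Sih; Q -> h; T -> i; T -> iT; Z -> Qi; Z -> i.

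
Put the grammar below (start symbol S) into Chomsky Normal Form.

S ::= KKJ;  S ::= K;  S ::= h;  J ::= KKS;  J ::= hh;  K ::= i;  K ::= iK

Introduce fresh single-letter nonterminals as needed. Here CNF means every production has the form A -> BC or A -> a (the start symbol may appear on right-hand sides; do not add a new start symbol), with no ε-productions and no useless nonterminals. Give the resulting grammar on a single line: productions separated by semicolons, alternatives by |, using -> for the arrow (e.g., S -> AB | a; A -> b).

No ε-productions.
After unit-elimination: S -> h | i | iK | KKJ; J -> hh | KKS; K -> i | iK.
TERM: introduce A -> h, B -> i and substitute in every rule of length ≥2.
BIN: J -> KKS becomes J -> KC, C -> KS; S -> KKJ becomes S -> KD, D -> KJ.

S -> h | i | BK | KD; A -> h; B -> i; C -> KS; D -> KJ; J -> AA | KC; K -> i | BK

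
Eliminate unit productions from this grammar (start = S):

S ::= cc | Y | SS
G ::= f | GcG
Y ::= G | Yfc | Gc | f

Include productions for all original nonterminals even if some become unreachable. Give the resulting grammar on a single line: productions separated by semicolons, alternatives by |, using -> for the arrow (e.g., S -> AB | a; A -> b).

Unit productions: S->Y, Y->G.
Unit pairs (A ⇒* B via units): (S,G), (S,Y), (Y,G).
S: inherits non-unit rules of {G, S, Y} → Gc | GcG | SS | Yfc | cc | f.
G: inherits non-unit rules of {G} → GcG | f.
Y: inherits non-unit rules of {G, Y} → Gc | GcG | Yfc | f.

S -> f | Gc | SS | cc | GcG | Yfc; G -> f | GcG; Y -> f | Gc | GcG | Yfc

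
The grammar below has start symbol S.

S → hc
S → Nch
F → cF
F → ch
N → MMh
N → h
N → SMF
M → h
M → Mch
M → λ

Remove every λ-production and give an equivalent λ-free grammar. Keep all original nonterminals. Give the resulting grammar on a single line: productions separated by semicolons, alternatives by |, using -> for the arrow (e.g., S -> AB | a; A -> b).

Nullable set: {M}.
Drop M -> λ.
M -> Mch: M nullable, giving Mch | ch.
N -> MMh: M, M nullable, giving MMh | Mh | h.
N -> SMF: M nullable, giving SF | SMF.
Unchanged (no nullable symbols): S -> Nch; S -> hc; F -> cF; F -> ch; M -> h; N -> h.

S -> hc | Nch; F -> cF | ch; M -> h | ch | Mch; N -> h | Mh | SF | MMh | SMF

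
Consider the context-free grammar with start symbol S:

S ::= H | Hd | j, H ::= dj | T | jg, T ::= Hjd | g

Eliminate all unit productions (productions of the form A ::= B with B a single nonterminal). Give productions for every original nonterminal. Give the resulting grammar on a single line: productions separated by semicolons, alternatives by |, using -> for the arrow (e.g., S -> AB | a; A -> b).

S -> g | j | Hd | dj | jg | Hjd; H -> g | dj | jg | Hjd; T -> g | Hjd

Unit productions: H->T, S->H.
Unit pairs (A ⇒* B via units): (H,T), (S,H), (S,T).
S: inherits non-unit rules of {H, S, T} → Hd | Hjd | dj | g | j | jg.
H: inherits non-unit rules of {H, T} → Hjd | dj | g | jg.
T: inherits non-unit rules of {T} → Hjd | g.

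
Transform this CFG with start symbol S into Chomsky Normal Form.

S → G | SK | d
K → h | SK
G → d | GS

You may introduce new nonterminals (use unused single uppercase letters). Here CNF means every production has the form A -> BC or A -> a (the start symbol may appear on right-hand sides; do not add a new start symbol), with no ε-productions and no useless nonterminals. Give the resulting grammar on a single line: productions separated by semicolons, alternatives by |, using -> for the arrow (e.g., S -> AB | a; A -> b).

S -> d | GS | SK; G -> d | GS; K -> h | SK

No ε-productions.
After unit-elimination: S -> d | GS | SK; G -> d | GS; K -> h | SK.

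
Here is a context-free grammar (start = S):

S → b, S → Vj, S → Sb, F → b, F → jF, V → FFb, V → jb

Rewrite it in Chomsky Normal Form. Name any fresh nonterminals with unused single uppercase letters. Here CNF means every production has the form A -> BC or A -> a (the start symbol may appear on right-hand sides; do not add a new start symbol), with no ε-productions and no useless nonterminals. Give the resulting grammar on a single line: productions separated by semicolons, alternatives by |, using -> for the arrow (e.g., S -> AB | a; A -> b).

No ε-productions.
No unit productions to eliminate.
TERM: introduce B -> b, A -> j and substitute in every rule of length ≥2.
BIN: V -> FFB becomes V -> FC, C -> FB.

S -> b | SB | VA; A -> j; B -> b; C -> FB; F -> b | AF; V -> AB | FC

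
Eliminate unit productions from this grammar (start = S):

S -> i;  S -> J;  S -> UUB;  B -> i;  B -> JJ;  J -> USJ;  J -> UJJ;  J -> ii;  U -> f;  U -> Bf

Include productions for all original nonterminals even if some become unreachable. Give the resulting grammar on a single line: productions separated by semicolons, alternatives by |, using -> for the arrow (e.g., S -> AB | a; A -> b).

Unit productions: S->J.
Unit pairs (A ⇒* B via units): (S,J).
S: inherits non-unit rules of {J, S} → UJJ | USJ | UUB | i | ii.
B: inherits non-unit rules of {B} → JJ | i.
J: inherits non-unit rules of {J} → UJJ | USJ | ii.
U: inherits non-unit rules of {U} → Bf | f.

S -> i | ii | UJJ | USJ | UUB; B -> i | JJ; J -> ii | UJJ | USJ; U -> f | Bf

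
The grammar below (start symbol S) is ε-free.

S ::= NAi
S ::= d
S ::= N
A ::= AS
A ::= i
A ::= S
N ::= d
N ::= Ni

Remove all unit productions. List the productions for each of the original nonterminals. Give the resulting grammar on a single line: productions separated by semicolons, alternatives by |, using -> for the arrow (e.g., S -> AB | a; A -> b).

Unit productions: A->S, S->N.
Unit pairs (A ⇒* B via units): (A,N), (A,S), (S,N).
S: inherits non-unit rules of {N, S} → NAi | Ni | d.
A: inherits non-unit rules of {A, N, S} → AS | NAi | Ni | d | i.
N: inherits non-unit rules of {N} → Ni | d.

S -> d | Ni | NAi; A -> d | i | AS | Ni | NAi; N -> d | Ni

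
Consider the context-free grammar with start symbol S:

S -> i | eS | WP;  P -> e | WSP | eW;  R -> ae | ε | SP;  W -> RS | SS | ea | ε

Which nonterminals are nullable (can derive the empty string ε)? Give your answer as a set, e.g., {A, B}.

Directly nullable (have an ε-rule): {R, W}.
Not nullable: P, S — each has a terminal in every rule's right-hand side or depends on a non-nullable symbol.

{R, W}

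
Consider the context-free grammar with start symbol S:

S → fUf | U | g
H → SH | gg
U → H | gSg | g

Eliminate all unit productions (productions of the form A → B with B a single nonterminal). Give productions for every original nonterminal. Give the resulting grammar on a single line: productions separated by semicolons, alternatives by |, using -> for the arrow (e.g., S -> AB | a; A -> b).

S -> g | SH | gg | fUf | gSg; H -> SH | gg; U -> g | SH | gg | gSg

Unit productions: S->U, U->H.
Unit pairs (A ⇒* B via units): (S,H), (S,U), (U,H).
S: inherits non-unit rules of {H, S, U} → SH | fUf | g | gSg | gg.
H: inherits non-unit rules of {H} → SH | gg.
U: inherits non-unit rules of {H, U} → SH | g | gSg | gg.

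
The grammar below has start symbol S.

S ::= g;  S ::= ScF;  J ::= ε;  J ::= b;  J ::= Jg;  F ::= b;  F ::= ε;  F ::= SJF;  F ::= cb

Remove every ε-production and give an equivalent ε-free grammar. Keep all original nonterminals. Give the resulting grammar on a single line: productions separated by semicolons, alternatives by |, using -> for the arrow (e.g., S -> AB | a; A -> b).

Nullable set: {F, J}.
S -> ScF: F nullable, giving Sc | ScF.
Drop F -> ε.
F -> SJF: J, F nullable, giving S | SF | SJ | SJF.
Drop J -> ε.
J -> Jg: J nullable, giving Jg | g.
Unchanged (no nullable symbols): S -> g; F -> b; F -> cb; J -> b.

S -> g | Sc | ScF; F -> S | b | SF | SJ | cb | SJF; J -> b | g | Jg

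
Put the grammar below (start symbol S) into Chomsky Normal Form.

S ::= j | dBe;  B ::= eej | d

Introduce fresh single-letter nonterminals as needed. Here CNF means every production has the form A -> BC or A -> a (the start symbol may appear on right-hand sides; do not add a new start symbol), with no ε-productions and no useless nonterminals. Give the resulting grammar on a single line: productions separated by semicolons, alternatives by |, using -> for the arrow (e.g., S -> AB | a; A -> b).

S -> j | DF; A -> e; B -> d | AE; C -> j; D -> d; E -> AC; F -> BA

No ε-productions.
No unit productions to eliminate.
TERM: introduce D -> d, A -> e, C -> j and substitute in every rule of length ≥2.
BIN: B -> AAC becomes B -> AE, E -> AC; S -> DBA becomes S -> DF, F -> BA.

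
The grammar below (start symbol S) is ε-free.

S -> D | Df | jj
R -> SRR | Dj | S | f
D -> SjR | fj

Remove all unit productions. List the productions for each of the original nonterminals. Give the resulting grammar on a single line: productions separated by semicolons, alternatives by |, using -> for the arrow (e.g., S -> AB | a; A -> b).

S -> Df | fj | jj | SjR; D -> fj | SjR; R -> f | Df | Dj | fj | jj | SRR | SjR

Unit productions: R->S, S->D.
Unit pairs (A ⇒* B via units): (R,D), (R,S), (S,D).
S: inherits non-unit rules of {D, S} → Df | SjR | fj | jj.
D: inherits non-unit rules of {D} → SjR | fj.
R: inherits non-unit rules of {D, R, S} → Df | Dj | SRR | SjR | f | fj | jj.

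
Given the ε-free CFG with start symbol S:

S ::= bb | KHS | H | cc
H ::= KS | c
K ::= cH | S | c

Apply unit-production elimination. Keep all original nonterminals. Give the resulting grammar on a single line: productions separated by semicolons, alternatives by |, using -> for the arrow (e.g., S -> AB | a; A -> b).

S -> c | KS | bb | cc | KHS; H -> c | KS; K -> c | KS | bb | cH | cc | KHS

Unit productions: K->S, S->H.
Unit pairs (A ⇒* B via units): (K,H), (K,S), (S,H).
S: inherits non-unit rules of {H, S} → KHS | KS | bb | c | cc.
H: inherits non-unit rules of {H} → KS | c.
K: inherits non-unit rules of {H, K, S} → KHS | KS | bb | c | cH | cc.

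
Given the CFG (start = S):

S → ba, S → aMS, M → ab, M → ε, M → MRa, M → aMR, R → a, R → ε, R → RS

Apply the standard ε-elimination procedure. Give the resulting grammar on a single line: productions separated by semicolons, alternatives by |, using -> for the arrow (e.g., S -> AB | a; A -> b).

Nullable set: {M, R}.
S -> aMS: M nullable, giving aMS | aS.
Drop M -> ε.
M -> MRa: M, R nullable, giving MRa | Ma | Ra | a.
M -> aMR: M, R nullable, giving a | aM | aMR | aR.
Drop R -> ε.
R -> RS: R nullable, giving RS | S.
Unchanged (no nullable symbols): S -> ba; M -> ab; R -> a.

S -> aS | ba | aMS; M -> a | Ma | Ra | aM | aR | ab | MRa | aMR; R -> S | a | RS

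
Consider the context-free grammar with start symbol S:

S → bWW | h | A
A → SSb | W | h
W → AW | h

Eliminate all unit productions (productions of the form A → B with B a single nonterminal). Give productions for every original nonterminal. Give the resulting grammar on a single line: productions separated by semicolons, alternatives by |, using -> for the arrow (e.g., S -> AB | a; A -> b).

S -> h | AW | SSb | bWW; A -> h | AW | SSb; W -> h | AW

Unit productions: A->W, S->A.
Unit pairs (A ⇒* B via units): (A,W), (S,A), (S,W).
S: inherits non-unit rules of {A, S, W} → AW | SSb | bWW | h.
A: inherits non-unit rules of {A, W} → AW | SSb | h.
W: inherits non-unit rules of {W} → AW | h.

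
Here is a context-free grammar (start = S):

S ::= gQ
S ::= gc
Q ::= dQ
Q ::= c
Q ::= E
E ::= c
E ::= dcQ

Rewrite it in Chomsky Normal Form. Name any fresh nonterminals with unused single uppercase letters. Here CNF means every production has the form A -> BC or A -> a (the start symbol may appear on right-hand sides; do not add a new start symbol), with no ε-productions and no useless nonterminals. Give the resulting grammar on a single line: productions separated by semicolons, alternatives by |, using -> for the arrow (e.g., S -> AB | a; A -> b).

S -> CB | CQ; A -> d; B -> c; C -> g; F -> BQ; Q -> c | AF | AQ

No ε-productions.
After unit-elimination: S -> gQ | gc; E -> c | dcQ; Q -> c | dQ | dcQ.
TERM: introduce B -> c, A -> d, C -> g and substitute in every rule of length ≥2.
BIN: E -> ABQ becomes E -> AD, D -> BQ; Q -> ABQ becomes Q -> AF, F -> BQ.
Drop unreachable/unproductive: E.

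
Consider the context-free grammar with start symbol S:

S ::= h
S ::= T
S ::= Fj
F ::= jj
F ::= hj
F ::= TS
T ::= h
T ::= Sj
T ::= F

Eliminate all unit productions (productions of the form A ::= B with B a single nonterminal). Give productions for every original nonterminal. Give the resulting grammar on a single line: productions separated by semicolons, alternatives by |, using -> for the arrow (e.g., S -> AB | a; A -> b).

S -> h | Fj | Sj | TS | hj | jj; F -> TS | hj | jj; T -> h | Sj | TS | hj | jj

Unit productions: S->T, T->F.
Unit pairs (A ⇒* B via units): (S,F), (S,T), (T,F).
S: inherits non-unit rules of {F, S, T} → Fj | Sj | TS | h | hj | jj.
F: inherits non-unit rules of {F} → TS | hj | jj.
T: inherits non-unit rules of {F, T} → Sj | TS | h | hj | jj.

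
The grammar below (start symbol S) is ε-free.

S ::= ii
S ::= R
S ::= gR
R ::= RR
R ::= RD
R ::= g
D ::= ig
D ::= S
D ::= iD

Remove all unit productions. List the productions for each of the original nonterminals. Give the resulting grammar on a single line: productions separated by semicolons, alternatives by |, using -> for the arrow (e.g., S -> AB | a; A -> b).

S -> g | RD | RR | gR | ii; D -> g | RD | RR | gR | iD | ig | ii; R -> g | RD | RR

Unit productions: D->S, S->R.
Unit pairs (A ⇒* B via units): (D,R), (D,S), (S,R).
S: inherits non-unit rules of {R, S} → RD | RR | g | gR | ii.
D: inherits non-unit rules of {D, R, S} → RD | RR | g | gR | iD | ig | ii.
R: inherits non-unit rules of {R} → RD | RR | g.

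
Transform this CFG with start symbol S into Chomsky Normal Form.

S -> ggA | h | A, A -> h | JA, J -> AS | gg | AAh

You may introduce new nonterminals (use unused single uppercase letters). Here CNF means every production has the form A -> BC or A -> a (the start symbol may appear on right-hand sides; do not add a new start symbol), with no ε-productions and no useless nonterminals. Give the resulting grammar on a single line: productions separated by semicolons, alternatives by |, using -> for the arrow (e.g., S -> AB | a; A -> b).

S -> h | CE | JA; A -> h | JA; B -> h; C -> g; D -> AB; E -> CA; J -> AD | AS | CC

No ε-productions.
After unit-elimination: S -> h | JA | ggA; A -> h | JA; J -> AS | gg | AAh.
TERM: introduce C -> g, B -> h and substitute in every rule of length ≥2.
BIN: J -> AAB becomes J -> AD, D -> AB; S -> CCA becomes S -> CE, E -> CA.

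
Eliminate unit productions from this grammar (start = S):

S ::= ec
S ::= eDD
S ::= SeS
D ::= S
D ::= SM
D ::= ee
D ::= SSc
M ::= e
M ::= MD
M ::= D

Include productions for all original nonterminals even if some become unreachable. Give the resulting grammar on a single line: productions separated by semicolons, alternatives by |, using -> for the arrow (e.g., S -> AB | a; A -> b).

Unit productions: D->S, M->D.
Unit pairs (A ⇒* B via units): (D,S), (M,D), (M,S).
S: inherits non-unit rules of {S} → SeS | eDD | ec.
D: inherits non-unit rules of {D, S} → SM | SSc | SeS | eDD | ec | ee.
M: inherits non-unit rules of {D, M, S} → MD | SM | SSc | SeS | e | eDD | ec | ee.

S -> ec | SeS | eDD; D -> SM | ec | ee | SSc | SeS | eDD; M -> e | MD | SM | ec | ee | SSc | SeS | eDD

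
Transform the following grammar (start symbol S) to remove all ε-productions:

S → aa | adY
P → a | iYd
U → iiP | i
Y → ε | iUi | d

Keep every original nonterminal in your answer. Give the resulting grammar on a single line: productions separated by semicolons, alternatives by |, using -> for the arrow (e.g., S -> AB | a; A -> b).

S -> aa | ad | adY; P -> a | id | iYd; U -> i | iiP; Y -> d | iUi

Nullable set: {Y}.
S -> adY: Y nullable, giving ad | adY.
P -> iYd: Y nullable, giving iYd | id.
Drop Y -> ε.
Unchanged (no nullable symbols): S -> aa; P -> a; U -> i; U -> iiP; Y -> d; Y -> iUi.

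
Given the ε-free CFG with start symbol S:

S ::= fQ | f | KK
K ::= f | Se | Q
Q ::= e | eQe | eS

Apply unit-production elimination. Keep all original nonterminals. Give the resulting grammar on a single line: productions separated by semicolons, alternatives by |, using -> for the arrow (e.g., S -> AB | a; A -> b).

S -> f | KK | fQ; K -> e | f | Se | eS | eQe; Q -> e | eS | eQe

Unit productions: K->Q.
Unit pairs (A ⇒* B via units): (K,Q).
S: inherits non-unit rules of {S} → KK | f | fQ.
K: inherits non-unit rules of {K, Q} → Se | e | eQe | eS | f.
Q: inherits non-unit rules of {Q} → e | eQe | eS.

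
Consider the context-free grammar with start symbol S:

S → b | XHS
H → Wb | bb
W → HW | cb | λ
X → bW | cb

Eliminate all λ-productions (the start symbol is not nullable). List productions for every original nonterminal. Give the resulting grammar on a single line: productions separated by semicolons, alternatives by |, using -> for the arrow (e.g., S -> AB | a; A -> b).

S -> b | XHS; H -> b | Wb | bb; W -> H | HW | cb; X -> b | bW | cb

Nullable set: {W}.
H -> Wb: W nullable, giving Wb | b.
Drop W -> λ.
W -> HW: W nullable, giving H | HW.
X -> bW: W nullable, giving b | bW.
Unchanged (no nullable symbols): S -> XHS; S -> b; H -> bb; W -> cb; X -> cb.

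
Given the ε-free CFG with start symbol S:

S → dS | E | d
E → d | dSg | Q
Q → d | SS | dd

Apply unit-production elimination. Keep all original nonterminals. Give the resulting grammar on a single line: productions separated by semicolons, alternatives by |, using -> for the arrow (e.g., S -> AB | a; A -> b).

S -> d | SS | dS | dd | dSg; E -> d | SS | dd | dSg; Q -> d | SS | dd

Unit productions: E->Q, S->E.
Unit pairs (A ⇒* B via units): (E,Q), (S,E), (S,Q).
S: inherits non-unit rules of {E, Q, S} → SS | d | dS | dSg | dd.
E: inherits non-unit rules of {E, Q} → SS | d | dSg | dd.
Q: inherits non-unit rules of {Q} → SS | d | dd.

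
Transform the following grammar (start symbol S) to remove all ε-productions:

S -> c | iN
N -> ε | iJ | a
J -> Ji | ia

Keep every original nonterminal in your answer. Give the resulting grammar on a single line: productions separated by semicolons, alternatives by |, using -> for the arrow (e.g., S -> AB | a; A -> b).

S -> c | i | iN; J -> Ji | ia; N -> a | iJ

Nullable set: {N}.
S -> iN: N nullable, giving i | iN.
Drop N -> ε.
Unchanged (no nullable symbols): S -> c; J -> Ji; J -> ia; N -> a; N -> iJ.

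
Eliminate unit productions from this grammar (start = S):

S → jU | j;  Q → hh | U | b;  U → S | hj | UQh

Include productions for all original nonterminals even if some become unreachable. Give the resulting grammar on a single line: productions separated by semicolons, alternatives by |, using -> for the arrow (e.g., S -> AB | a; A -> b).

S -> j | jU; Q -> b | j | hh | hj | jU | UQh; U -> j | hj | jU | UQh

Unit productions: Q->U, U->S.
Unit pairs (A ⇒* B via units): (Q,S), (Q,U), (U,S).
S: inherits non-unit rules of {S} → j | jU.
Q: inherits non-unit rules of {Q, S, U} → UQh | b | hh | hj | j | jU.
U: inherits non-unit rules of {S, U} → UQh | hj | j | jU.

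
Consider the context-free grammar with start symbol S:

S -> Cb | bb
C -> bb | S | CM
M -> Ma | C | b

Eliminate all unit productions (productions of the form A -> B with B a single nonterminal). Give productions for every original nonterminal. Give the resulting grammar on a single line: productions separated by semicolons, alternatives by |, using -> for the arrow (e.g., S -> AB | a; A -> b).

Unit productions: C->S, M->C.
Unit pairs (A ⇒* B via units): (C,S), (M,C), (M,S).
S: inherits non-unit rules of {S} → Cb | bb.
C: inherits non-unit rules of {C, S} → CM | Cb | bb.
M: inherits non-unit rules of {C, M, S} → CM | Cb | Ma | b | bb.

S -> Cb | bb; C -> CM | Cb | bb; M -> b | CM | Cb | Ma | bb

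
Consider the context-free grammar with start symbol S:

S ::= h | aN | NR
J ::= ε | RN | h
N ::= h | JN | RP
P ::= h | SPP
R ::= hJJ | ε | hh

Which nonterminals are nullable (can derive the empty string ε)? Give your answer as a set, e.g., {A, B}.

Directly nullable (have an ε-rule): {J, R}.
Not nullable: N, P, S — each has a terminal in every rule's right-hand side or depends on a non-nullable symbol.

{J, R}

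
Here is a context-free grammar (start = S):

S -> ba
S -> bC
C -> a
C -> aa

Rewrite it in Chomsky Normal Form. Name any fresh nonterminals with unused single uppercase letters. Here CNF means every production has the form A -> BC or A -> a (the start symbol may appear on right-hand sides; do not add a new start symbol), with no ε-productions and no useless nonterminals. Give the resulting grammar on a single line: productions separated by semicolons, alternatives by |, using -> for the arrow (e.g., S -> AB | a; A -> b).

No ε-productions.
No unit productions to eliminate.
TERM: introduce A -> a, B -> b and substitute in every rule of length ≥2.

S -> BA | BC; A -> a; B -> b; C -> a | AA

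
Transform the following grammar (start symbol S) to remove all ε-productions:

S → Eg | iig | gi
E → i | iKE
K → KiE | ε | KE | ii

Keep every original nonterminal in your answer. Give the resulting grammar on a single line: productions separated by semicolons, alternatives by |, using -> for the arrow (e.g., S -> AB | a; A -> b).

S -> Eg | gi | iig; E -> i | iE | iKE; K -> E | KE | iE | ii | KiE

Nullable set: {K}.
E -> iKE: K nullable, giving iE | iKE.
Drop K -> ε.
K -> KE: K nullable, giving E | KE.
K -> KiE: K nullable, giving KiE | iE.
Unchanged (no nullable symbols): S -> Eg; S -> gi; S -> iig; E -> i; K -> ii.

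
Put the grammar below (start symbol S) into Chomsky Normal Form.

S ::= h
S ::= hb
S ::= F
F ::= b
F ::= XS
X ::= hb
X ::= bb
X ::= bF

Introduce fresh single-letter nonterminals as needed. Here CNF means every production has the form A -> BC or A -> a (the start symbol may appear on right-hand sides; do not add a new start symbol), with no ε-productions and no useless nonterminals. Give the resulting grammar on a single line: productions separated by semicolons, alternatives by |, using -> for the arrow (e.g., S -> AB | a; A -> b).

S -> b | h | AB | XS; A -> h; B -> b; F -> b | XS; X -> AB | BB | BF

No ε-productions.
After unit-elimination: S -> b | h | XS | hb; F -> b | XS; X -> bF | bb | hb.
TERM: introduce B -> b, A -> h and substitute in every rule of length ≥2.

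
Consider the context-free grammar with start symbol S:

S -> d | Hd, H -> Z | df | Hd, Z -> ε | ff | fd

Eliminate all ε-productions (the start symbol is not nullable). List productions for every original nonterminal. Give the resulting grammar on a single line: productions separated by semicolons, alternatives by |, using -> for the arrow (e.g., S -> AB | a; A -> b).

S -> d | Hd; H -> Z | d | Hd | df; Z -> fd | ff

Nullable set: {H, Z}.
S -> Hd: H nullable, giving Hd | d.
H -> Hd: H nullable, giving Hd | d.
H -> Z: Z nullable, giving Z.
Drop Z -> ε.
Unchanged (no nullable symbols): S -> d; H -> df; Z -> fd; Z -> ff.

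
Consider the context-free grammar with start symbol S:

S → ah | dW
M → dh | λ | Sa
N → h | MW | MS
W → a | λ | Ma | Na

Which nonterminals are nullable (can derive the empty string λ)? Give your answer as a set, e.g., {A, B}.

Directly nullable (have an ε-rule): {M, W}.
N is nullable via N -> MW (every symbol on the right is already known nullable).
Not nullable: S — each has a terminal in every rule's right-hand side or depends on a non-nullable symbol.

{M, N, W}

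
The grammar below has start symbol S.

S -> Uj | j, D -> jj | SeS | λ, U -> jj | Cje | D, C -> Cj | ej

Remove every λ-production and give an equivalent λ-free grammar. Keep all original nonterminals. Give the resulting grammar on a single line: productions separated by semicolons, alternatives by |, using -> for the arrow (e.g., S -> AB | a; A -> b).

S -> j | Uj; C -> Cj | ej; D -> jj | SeS; U -> D | jj | Cje

Nullable set: {D, U}.
S -> Uj: U nullable, giving Uj | j.
Drop D -> λ.
U -> D: D nullable, giving D.
Unchanged (no nullable symbols): S -> j; C -> Cj; C -> ej; D -> SeS; D -> jj; U -> Cje; U -> jj.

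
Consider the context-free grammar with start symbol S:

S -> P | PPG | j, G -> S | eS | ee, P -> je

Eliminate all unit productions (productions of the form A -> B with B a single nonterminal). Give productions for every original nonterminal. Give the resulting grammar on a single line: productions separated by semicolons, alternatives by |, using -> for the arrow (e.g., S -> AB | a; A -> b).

S -> j | je | PPG; G -> j | eS | ee | je | PPG; P -> je

Unit productions: G->S, S->P.
Unit pairs (A ⇒* B via units): (G,P), (G,S), (S,P).
S: inherits non-unit rules of {P, S} → PPG | j | je.
G: inherits non-unit rules of {G, P, S} → PPG | eS | ee | j | je.
P: inherits non-unit rules of {P} → je.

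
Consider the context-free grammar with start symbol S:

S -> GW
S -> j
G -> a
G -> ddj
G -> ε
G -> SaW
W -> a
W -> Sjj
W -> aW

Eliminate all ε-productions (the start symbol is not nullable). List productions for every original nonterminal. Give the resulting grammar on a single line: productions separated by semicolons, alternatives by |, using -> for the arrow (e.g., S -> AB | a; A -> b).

S -> W | j | GW; G -> a | SaW | ddj; W -> a | aW | Sjj

Nullable set: {G}.
S -> GW: G nullable, giving GW | W.
Drop G -> ε.
Unchanged (no nullable symbols): S -> j; G -> SaW; G -> a; G -> ddj; W -> Sjj; W -> a; W -> aW.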